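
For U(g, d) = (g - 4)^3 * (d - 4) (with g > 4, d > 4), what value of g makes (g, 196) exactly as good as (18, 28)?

g = 11

U(18, 28) = 65856.
Set U(g, 196) = 65856 and solve.
With d = 196: (196 − 4) = 192, so (g − 4)^3 = 65856/192 = 343.
Taking the cube root (with g > 4): g − 4 = 7, so g = 11.
Check: U(11, 196) = 65856.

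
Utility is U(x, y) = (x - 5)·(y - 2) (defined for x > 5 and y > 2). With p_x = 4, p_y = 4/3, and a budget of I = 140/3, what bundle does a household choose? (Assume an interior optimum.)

x* = 8, y* = 11

MU_x = (y−2), MU_y = (x−5).
MRS = (y−2)/(x−5).
Tangency: set MRS = p_x/p_y = 4/(4/3) = 3.
So (y − 2)/(x − 5) = 3, i.e. (y − 2) = 3·(x − 5).
Rewrite the budget in excess-of-subsistence terms: 4·(x − 5) + (4/3)·(y − 2) = 140/3 − 4·5 − (4/3)·2 = 24.
Substituting, 8·(x − 5) = 24, so x − 5 = 3 and x* = 8.
Then y − 2 = 3·3 = 9, so y* = 11.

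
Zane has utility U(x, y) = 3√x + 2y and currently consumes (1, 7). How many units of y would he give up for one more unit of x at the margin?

MU_x = 3/(2√x), MU_y = 2.
MRS = 3/(2√x) ÷ 2.
At (1, 7): MRS = 0.75.
The indifference curve has slope −0.75 at this bundle.

MRS = 0.75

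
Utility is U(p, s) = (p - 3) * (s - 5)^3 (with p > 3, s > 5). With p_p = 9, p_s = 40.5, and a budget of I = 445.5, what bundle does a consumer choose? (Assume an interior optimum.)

MU_p = (s−5)^3, MU_s = 3·(p−3)·(s−5)^2.
MRS = (1/3)·(s−5)/(p−3).
Tangency: set MRS = p_p/p_s = 9/40.5 = 2/9.
So (1/3)·(s − 5)/(p − 3) = 2/9, i.e. (s − 5) = (2/3)·(p − 3).
Rewrite the budget in excess-of-subsistence terms: 9·(p − 3) + 40.5·(s − 5) = 445.5 − 9·3 − 40.5·5 = 216.
Substituting, 36·(p − 3) = 216, so p − 3 = 6 and p* = 9.
Then s − 5 = (2/3)·6 = 4, so s* = 9.

p* = 9, s* = 9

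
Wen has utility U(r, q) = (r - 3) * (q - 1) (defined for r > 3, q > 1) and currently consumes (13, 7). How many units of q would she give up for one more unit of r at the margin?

MU_r = (q−1), MU_q = (r−3).
MRS = (q−1)/(r−3).
At (13, 7): MRS = 0.6.
That is, one extra unit of r is worth 0.6 units of q at the margin.

MRS = 0.6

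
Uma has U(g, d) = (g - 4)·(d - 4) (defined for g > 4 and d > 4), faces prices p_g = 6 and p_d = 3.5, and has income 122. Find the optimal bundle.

MU_g = (d−4), MU_d = (g−4).
MRS = (d−4)/(g−4).
Tangency: set MRS = p_g/p_d = 6/3.5 = 12/7.
So (d − 4)/(g − 4) = 12/7, i.e. (d − 4) = (12/7)·(g − 4).
Rewrite the budget in excess-of-subsistence terms: 6·(g − 4) + 3.5·(d − 4) = 122 − 6·4 − 3.5·4 = 84.
Substituting, 12·(g − 4) = 84, so g − 4 = 7 and g* = 11.
Then d − 4 = (12/7)·7 = 12, so d* = 16.

g* = 11, d* = 16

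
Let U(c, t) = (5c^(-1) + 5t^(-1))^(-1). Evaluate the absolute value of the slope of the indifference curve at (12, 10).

For CES with ρ = -1, MRS = (t/c)^2.
At (12, 10): MRS = 25/36.
So at (12, 10) the consumer would give up 25/36 units of t for one more unit of c.

MRS = 25/36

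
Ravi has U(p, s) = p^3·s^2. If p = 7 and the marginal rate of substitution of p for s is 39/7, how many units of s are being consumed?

MU_p = 3·p^2·s^2 and MU_s = 2·p^3·s.
MRS = MU_p/MU_s = (3/2)·s/p.
Substitute p = 7: MRS = s/(14/3). Setting s/(14/3) = 39/7 gives s = (39/7)·(14/3) = 26.

s = 26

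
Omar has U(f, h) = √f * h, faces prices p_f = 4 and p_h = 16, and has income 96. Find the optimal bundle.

f* = 8, h* = 4

MU_f = 0.5·f^(-0.5)·h and MU_h = √f.
MRS = MU_f/MU_h = (0.5)·h/f.
Tangency: set MRS = p_f/p_h = 4/16 = 0.25.
So (0.5)·h/f = 0.25, i.e. h = 0.5·f.
Substitute into the budget 4·f + 16·h = 96: 12·f = 96, so f* = 8.
Then h* = 0.5·8 = 4.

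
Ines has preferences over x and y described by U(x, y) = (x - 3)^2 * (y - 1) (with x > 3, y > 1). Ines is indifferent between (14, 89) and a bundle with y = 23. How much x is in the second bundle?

x = 25

U(14, 89) = 10648.
Set U(x, 23) = 10648 and solve.
With y = 23: (23 − 1) = 22, so (x − 3)^2 = 10648/22 = 484.
Taking the square root (with x > 3): x − 3 = 22, so x = 25.
Check: U(25, 23) = 10648.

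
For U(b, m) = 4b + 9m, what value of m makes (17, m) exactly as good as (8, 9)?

U(8, 9) = 113.
Set U(17, m) = 113 and solve.
4·17 + 9m = 113 ⇒ 9m = 45 ⇒ m = 5.
Check: U(17, 5) = 113.

m = 5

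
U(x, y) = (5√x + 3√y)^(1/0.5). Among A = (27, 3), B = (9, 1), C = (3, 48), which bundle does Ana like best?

Bundle A

Evaluate utility at each bundle:
U(A) = 972.000.
U(B) = 324.000.
U(C) = 867.000.
Highest utility is A, so A ≻ C ≻ B.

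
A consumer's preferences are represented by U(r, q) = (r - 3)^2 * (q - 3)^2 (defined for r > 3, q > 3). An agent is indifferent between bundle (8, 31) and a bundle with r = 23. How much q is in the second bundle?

U(8, 31) = 19600.
Set U(23, q) = 19600 and solve.
With r = 23: (23 − 3)^2 = 400, so (q − 3)^2 = 19600/400 = 49.
Taking the square root (with q > 3): q − 3 = 7, so q = 10.
Check: U(23, 10) = 19600.

q = 10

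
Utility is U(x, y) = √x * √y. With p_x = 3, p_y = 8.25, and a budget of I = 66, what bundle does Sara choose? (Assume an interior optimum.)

MU_x = 0.5·x^(-0.5)·√y and MU_y = 0.5·√x·y^(-0.5).
MRS = MU_x/MU_y = y/x.
Tangency: set MRS = p_x/p_y = 3/8.25 = 4/11.
So y/x = 4/11, i.e. y = (4/11)·x.
Substitute into the budget 3·x + 8.25·y = 66: 6·x = 66, so x* = 11.
Then y* = (4/11)·11 = 4.

x* = 11, y* = 4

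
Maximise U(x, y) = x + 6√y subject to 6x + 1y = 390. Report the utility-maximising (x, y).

x* = 11, y* = 324

MU_x = 1, MU_y = 6/(2√y).
MRS = 1 ÷ (6/(2√y)).
Tangency: set MRS = p_x/p_y = 6/1 = 6.
MRS depends only on y: (1/3)·√y = 6 ⇒ √y = 6/(1/3) = 18 ⇒ y* = 324.
From the budget, 6·x = 390 − 1·324 = 66, so x* = 11.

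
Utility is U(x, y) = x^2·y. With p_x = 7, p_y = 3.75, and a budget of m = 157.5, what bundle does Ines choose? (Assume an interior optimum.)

x* = 15, y* = 14

MU_x = 2·x·y and MU_y = x^2.
MRS = MU_x/MU_y = (2/1)·y/x.
Tangency: set MRS = p_x/p_y = 7/3.75 = 28/15.
So (2/1)·y/x = 28/15, i.e. y = (14/15)·x.
Substitute into the budget 7·x + 3.75·y = 157.5: 10.5·x = 157.5, so x* = 15.
Then y* = (14/15)·15 = 14.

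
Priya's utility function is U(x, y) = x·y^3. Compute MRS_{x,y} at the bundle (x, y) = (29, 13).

MU_x = y^3 and MU_y = 3·x·y^2.
MRS = MU_x/MU_y = (1/3)·y/x.
At (29, 13): MRS = 13/87.
So at (29, 13) the consumer would give up 13/87 units of y for one more unit of x.

MRS = 13/87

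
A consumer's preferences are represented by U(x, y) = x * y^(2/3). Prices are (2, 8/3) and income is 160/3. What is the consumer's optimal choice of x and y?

x* = 16, y* = 8

MU_x = y^(2/3) and MU_y = 2/3·x·y^(-1/3).
MRS = MU_x/MU_y = (1.5)·y/x.
Tangency: set MRS = p_x/p_y = 2/(8/3) = 0.75.
So (1.5)·y/x = 0.75, i.e. y = 0.5·x.
Substitute into the budget 2·x + (8/3)·y = 160/3: (10/3)·x = 160/3, so x* = 16.
Then y* = 0.5·16 = 8.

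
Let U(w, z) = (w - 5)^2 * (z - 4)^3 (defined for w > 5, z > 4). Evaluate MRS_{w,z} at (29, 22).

MRS = 0.5

MU_w = 2·(w−5)·(z−4)^3, MU_z = 3·(w−5)^2·(z−4)^2.
MRS = (2/3)·(z−4)/(w−5).
At (29, 22): MRS = 0.5.
So at (29, 22) the consumer would give up 0.5 units of z for one more unit of w.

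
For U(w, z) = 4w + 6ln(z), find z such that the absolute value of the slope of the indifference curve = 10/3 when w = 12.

MU_w = 4, MU_z = 6/z.
MRS = 4 ÷ (6/z).
MRS depends only on z: (2/3)·z = 10/3 ⇒ z = (10/3)/(2/3) = 5.

z = 5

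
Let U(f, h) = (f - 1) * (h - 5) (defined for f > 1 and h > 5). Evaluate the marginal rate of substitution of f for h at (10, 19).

MU_f = (h−5), MU_h = (f−1).
MRS = (h−5)/(f−1).
At (10, 19): MRS = 14/9.
So at (10, 19) the consumer would give up 14/9 units of h for one more unit of f.

MRS = 14/9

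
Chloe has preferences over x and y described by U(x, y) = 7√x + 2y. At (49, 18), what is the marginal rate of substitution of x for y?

MU_x = 7/(2√x), MU_y = 2.
MRS = 7/(2√x) ÷ 2.
At (49, 18): MRS = 0.25.
That is, one extra unit of x is worth 0.25 units of y at the margin.

MRS = 0.25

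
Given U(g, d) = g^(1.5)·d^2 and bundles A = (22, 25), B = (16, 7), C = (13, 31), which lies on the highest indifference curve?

Bundle A

Evaluate utility at each bundle:
U(A) = 64493.217.
U(B) = 3136.000.
U(C) = 45044.152.
Highest utility is A, so A ≻ C ≻ B.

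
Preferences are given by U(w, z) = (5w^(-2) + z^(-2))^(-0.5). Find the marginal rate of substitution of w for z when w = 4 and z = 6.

For CES with ρ = -2, MRS = (5/1)·(z/w)^3.
At (4, 6): MRS = 16.875.
That is, one extra unit of w is worth 16.875 units of z at the margin.

MRS = 16.875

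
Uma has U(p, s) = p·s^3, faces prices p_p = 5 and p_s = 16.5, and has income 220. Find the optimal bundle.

MU_p = s^3 and MU_s = 3·p·s^2.
MRS = MU_p/MU_s = (1/3)·s/p.
Tangency: set MRS = p_p/p_s = 5/16.5 = 10/33.
So (1/3)·s/p = 10/33, i.e. s = (10/11)·p.
Substitute into the budget 5·p + 16.5·s = 220: 20·p = 220, so p* = 11.
Then s* = (10/11)·11 = 10.

p* = 11, s* = 10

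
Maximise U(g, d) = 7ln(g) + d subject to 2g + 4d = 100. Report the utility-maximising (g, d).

g* = 14, d* = 18

MU_g = 7/g, MU_d = 1.
MRS = 7/g ÷ 1.
Tangency: set MRS = p_g/p_d = 2/4 = 0.5.
MRS depends only on g: 7/g = 0.5 ⇒ g* = 7/0.5 = 14.
From the budget, 4·d = 100 − 2·14 = 72, so d* = 18.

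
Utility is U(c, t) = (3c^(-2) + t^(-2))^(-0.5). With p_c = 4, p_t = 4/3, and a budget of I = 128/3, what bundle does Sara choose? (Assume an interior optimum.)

c* = 8, t* = 8

For CES with ρ = -2, MRS = (3/1)·(t/c)^3.
Tangency: set MRS = p_c/p_t = 4/(4/3) = 3.
So (t/c)^3 = 1; taking the cube root, t/c = 1, i.e. t = c.
Substitute into the budget 4·c + (4/3)·t = 128/3: (16/3)·c = 128/3, so c* = 8 and t* = 8.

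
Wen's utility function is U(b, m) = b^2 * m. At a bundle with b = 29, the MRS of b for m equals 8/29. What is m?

m = 4

MU_b = 2·b·m and MU_m = b^2.
MRS = MU_b/MU_m = (2/1)·m/b.
Substitute b = 29: MRS = m/14.5. Setting m/14.5 = 8/29 gives m = (8/29)·14.5 = 4.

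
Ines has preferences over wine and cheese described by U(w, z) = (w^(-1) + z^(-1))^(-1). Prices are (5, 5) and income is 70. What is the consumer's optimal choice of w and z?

For CES with ρ = -1, MRS = (z/w)^2.
Tangency: set MRS = p_w/p_z = 5/5 = 1.
So (z/w)^2 = 1; taking the square root, z/w = 1, i.e. z = w.
Substitute into the budget 5·w + 5·z = 70: 10·w = 70, so w* = 7 and z* = 7.

w* = 7, z* = 7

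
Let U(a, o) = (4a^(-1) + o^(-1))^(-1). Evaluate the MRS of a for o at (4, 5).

MRS = 6.25

For CES with ρ = -1, MRS = (4/1)·(o/a)^2.
At (4, 5): MRS = 6.25.
So at (4, 5) the consumer would give up 6.25 units of o for one more unit of a.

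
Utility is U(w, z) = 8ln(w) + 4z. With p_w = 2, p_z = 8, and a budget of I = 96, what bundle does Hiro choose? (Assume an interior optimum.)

MU_w = 8/w, MU_z = 4.
MRS = 8/w ÷ 4.
Tangency: set MRS = p_w/p_z = 2/8 = 0.25.
MRS depends only on w: 2/w = 0.25 ⇒ w* = 2/0.25 = 8.
From the budget, 8·z = 96 − 2·8 = 80, so z* = 10.

w* = 8, z* = 10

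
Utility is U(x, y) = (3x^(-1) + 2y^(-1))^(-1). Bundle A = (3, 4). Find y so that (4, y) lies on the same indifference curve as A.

U depends on (x, y) only through S = 3x^(-1) + 2y^(-1), so equal utility means equal S. At (3, 4): S = 1.5.
With x = 4: 3·4^(-1) = 0.75, so 2y^(-1) = 1.5 − 0.75 = 0.75, i.e. y^(-1) = 0.375.
Hence y = 1/0.375 = 8/3.
Check: U(4, 8/3) = 0.6667.

y = 8/3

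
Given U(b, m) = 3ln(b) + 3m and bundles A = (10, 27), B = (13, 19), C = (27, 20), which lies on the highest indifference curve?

Evaluate utility at each bundle:
U(A) = 87.908.
U(B) = 64.695.
U(C) = 69.888.
Highest utility is A, so A ≻ C ≻ B.

Bundle A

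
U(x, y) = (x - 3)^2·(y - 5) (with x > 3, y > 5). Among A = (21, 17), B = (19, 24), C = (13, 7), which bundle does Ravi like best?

Bundle B

Evaluate utility at each bundle:
U(A) = 3888.
U(B) = 4864.
U(C) = 200.
Highest utility is B, so B ≻ A ≻ C.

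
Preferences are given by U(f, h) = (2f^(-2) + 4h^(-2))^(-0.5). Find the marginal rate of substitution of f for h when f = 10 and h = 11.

For CES with ρ = -2, MRS = (2/4)·(h/f)^3.
At (10, 11): MRS = 1331/2000.
That is, one extra unit of f is worth 1331/2000 units of h at the margin.

MRS = 1331/2000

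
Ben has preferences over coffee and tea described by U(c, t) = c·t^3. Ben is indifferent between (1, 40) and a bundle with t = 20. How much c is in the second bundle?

c = 8

U(1, 40) = 64000.
Set U(c, 20) = 64000 and solve.
With t = 20: 20^3 = 8000, so c = 64000/8000 = 8.
Check: U(8, 20) = 64000.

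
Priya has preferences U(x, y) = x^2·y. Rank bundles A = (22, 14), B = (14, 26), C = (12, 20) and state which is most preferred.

Bundle A

Evaluate utility at each bundle:
U(A) = 6776.
U(B) = 5096.
U(C) = 2880.
Highest utility is A, so A ≻ B ≻ C.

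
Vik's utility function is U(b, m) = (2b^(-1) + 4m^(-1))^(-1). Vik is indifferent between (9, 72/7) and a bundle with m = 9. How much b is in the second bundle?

b = 12

U depends on (b, m) only through S = 2b^(-1) + 4m^(-1), so equal utility means equal S. At (9, 72/7): S = 11/18.
With m = 9: 4·9^(-1) = 4/9, so 2b^(-1) = 11/18 − 4/9 = 1/6, i.e. b^(-1) = 1/12.
Hence b = 1/(1/12) = 12.
Check: U(12, 9) = 1.6364.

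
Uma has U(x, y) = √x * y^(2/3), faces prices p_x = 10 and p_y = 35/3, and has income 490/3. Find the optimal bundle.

x* = 7, y* = 8

MU_x = 0.5·x^(-0.5)·y^(2/3) and MU_y = 2/3·√x·y^(-1/3).
MRS = MU_x/MU_y = (0.75)·y/x.
Tangency: set MRS = p_x/p_y = 10/(35/3) = 6/7.
So (0.75)·y/x = 6/7, i.e. y = (8/7)·x.
Substitute into the budget 10·x + (35/3)·y = 490/3: (70/3)·x = 490/3, so x* = 7.
Then y* = (8/7)·7 = 8.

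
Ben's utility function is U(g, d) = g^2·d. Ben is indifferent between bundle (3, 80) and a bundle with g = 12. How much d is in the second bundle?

U(3, 80) = 720.
Set U(12, d) = 720 and solve.
With g = 12: 12^2 = 144, so d = 720/144 = 5.
Check: U(12, 5) = 720.

d = 5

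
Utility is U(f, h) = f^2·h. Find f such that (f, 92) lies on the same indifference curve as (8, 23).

U(8, 23) = 1472.
Set U(f, 92) = 1472 and solve.
With h = 92: f^2 = 1472/92 = 16; taking the square root, f = 4.
Check: U(4, 92) = 1472.

f = 4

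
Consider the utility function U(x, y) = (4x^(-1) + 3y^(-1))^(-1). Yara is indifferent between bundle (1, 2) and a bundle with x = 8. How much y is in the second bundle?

U depends on (x, y) only through S = 4x^(-1) + 3y^(-1), so equal utility means equal S. At (1, 2): S = 5.5.
With x = 8: 4·8^(-1) = 0.5, so 3y^(-1) = 5.5 − 0.5 = 5, i.e. y^(-1) = 5/3.
Hence y = 1/(5/3) = 0.6.
Check: U(8, 0.6) = 0.1818.

y = 0.6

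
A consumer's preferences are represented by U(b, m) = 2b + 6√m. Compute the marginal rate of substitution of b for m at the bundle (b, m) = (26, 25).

MRS = 10/3

MU_b = 2, MU_m = 6/(2√m).
MRS = 2 ÷ (6/(2√m)).
At (26, 25): MRS = 10/3.
That is, one extra unit of b is worth 10/3 units of m at the margin.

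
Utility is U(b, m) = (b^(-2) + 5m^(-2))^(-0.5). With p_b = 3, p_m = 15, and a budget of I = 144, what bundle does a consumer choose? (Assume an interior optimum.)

For CES with ρ = -2, MRS = (1/5)·(m/b)^3.
Tangency: set MRS = p_b/p_m = 3/15 = 0.2.
So (m/b)^3 = 1; taking the cube root, m/b = 1, i.e. m = b.
Substitute into the budget 3·b + 15·m = 144: 18·b = 144, so b* = 8 and m* = 8.

b* = 8, m* = 8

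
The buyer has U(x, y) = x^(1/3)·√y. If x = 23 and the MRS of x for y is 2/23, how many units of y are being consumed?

y = 3

MU_x = 1/3·x^(-2/3)·√y and MU_y = 0.5·x^(1/3)·y^(-0.5).
MRS = MU_x/MU_y = (2/3)·y/x.
Substitute x = 23: MRS = y/34.5. Setting y/34.5 = 2/23 gives y = (2/23)·34.5 = 3.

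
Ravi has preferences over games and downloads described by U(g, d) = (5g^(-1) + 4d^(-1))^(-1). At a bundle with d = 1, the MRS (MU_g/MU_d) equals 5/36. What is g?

g = 3

For CES with ρ = -1, MRS = (5/4)·(d/g)^2.
Setting (5/4)·(1/g)^2 = 5/36 gives (1/g)^2 = 1/9, so 1/g = 1/3 and g = 3.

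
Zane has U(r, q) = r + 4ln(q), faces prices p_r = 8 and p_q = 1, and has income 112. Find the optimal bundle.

r* = 10, q* = 32

MU_r = 1, MU_q = 4/q.
MRS = 1 ÷ (4/q).
Tangency: set MRS = p_r/p_q = 8/1 = 8.
MRS depends only on q: 0.25·q = 8 ⇒ q* = 8/0.25 = 32.
From the budget, 8·r = 112 − 1·32 = 80, so r* = 10.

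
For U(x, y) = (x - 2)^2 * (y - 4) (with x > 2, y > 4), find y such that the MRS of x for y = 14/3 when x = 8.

y = 18

MU_x = 2·(x−2)·(y−4), MU_y = (x−2)^2.
MRS = (2/1)·(y−4)/(x−2).
Substitute x = 8: MRS = (y − 4)/3. Setting this equal to 14/3 gives y − 4 = (14/3)·3 = 14, so y = 18.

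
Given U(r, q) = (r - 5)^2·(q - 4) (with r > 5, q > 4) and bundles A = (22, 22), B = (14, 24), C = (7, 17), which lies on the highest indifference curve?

Bundle A

Evaluate utility at each bundle:
U(A) = 5202.
U(B) = 1620.
U(C) = 52.
Highest utility is A, so A ≻ B ≻ C.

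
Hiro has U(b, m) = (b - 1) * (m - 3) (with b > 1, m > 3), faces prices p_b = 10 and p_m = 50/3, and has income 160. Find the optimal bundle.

b* = 6, m* = 6

MU_b = (m−3), MU_m = (b−1).
MRS = (m−3)/(b−1).
Tangency: set MRS = p_b/p_m = 10/(50/3) = 0.6.
So (m − 3)/(b − 1) = 0.6, i.e. (m − 3) = 0.6·(b − 1).
Rewrite the budget in excess-of-subsistence terms: 10·(b − 1) + (50/3)·(m − 3) = 160 − 10·1 − (50/3)·3 = 100.
Substituting, 20·(b − 1) = 100, so b − 1 = 5 and b* = 6.
Then m − 3 = 0.6·5 = 3, so m* = 6.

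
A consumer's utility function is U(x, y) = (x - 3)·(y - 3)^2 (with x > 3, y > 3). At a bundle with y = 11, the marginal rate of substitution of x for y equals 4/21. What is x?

MU_x = (y−3)^2, MU_y = 2·(x−3)·(y−3).
MRS = (1/2)·(y−3)/(x−3).
Substitute y = 11: MRS = 4/(x − 3). Setting this equal to 4/21 gives x − 3 = 4/(4/21) = 21, so x = 24.

x = 24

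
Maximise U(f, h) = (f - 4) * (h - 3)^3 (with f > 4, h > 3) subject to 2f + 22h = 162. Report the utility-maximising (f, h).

MU_f = (h−3)^3, MU_h = 3·(f−4)·(h−3)^2.
MRS = (1/3)·(h−3)/(f−4).
Tangency: set MRS = p_f/p_h = 2/22 = 1/11.
So (1/3)·(h − 3)/(f − 4) = 1/11, i.e. (h − 3) = (3/11)·(f − 4).
Rewrite the budget in excess-of-subsistence terms: 2·(f − 4) + 22·(h − 3) = 162 − 2·4 − 22·3 = 88.
Substituting, 8·(f − 4) = 88, so f − 4 = 11 and f* = 15.
Then h − 3 = (3/11)·11 = 3, so h* = 6.

f* = 15, h* = 6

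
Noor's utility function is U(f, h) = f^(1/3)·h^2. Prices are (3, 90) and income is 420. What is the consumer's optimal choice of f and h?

MU_f = 1/3·f^(-2/3)·h^2 and MU_h = 2·f^(1/3)·h.
MRS = MU_f/MU_h = (1/6)·h/f.
Tangency: set MRS = p_f/p_h = 3/90 = 1/30.
So (1/6)·h/f = 1/30, i.e. h = 0.2·f.
Substitute into the budget 3·f + 90·h = 420: 21·f = 420, so f* = 20.
Then h* = 0.2·20 = 4.

f* = 20, h* = 4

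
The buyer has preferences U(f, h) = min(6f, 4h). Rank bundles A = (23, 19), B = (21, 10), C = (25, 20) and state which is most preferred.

Bundle C

Evaluate utility at each bundle:
U(A) = 76.
U(B) = 40.
U(C) = 80.
Highest utility is C, so C ≻ A ≻ B.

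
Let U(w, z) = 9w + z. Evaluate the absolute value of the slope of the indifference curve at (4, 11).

MU_w = 9, MU_z = 1, so MRS = 9/1 = 9 at every bundle.
At (4, 11): MRS = 9.
That is, one extra unit of w is worth 9 units of z at the margin.

MRS = 9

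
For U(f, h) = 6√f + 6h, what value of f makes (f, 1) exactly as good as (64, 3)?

U(64, 3) = 66.
Set U(f, 1) = 66 and solve.
With h = 1: 6√f = 66 − 6·1 = 60, so √f = 10 and f = 100.
Check: U(100, 1) = 66.

f = 100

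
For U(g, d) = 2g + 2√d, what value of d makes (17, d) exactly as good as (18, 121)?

d = 144

U(18, 121) = 58.
Set U(17, d) = 58 and solve.
With g = 17: 2√d = 58 − 2·17 = 24, so √d = 12 and d = 144.
Check: U(17, 144) = 58.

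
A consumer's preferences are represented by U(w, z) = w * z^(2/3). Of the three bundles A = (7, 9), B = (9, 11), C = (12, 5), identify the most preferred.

Evaluate utility at each bundle:
U(A) = 30.287.
U(B) = 44.515.
U(C) = 35.088.
Highest utility is B, so B ≻ C ≻ A.

Bundle B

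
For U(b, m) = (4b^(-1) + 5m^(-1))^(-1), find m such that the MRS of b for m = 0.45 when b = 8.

For CES with ρ = -1, MRS = (4/5)·(m/b)^2.
Setting (4/5)·(m/8)^2 = 0.45 gives (m/8)^2 = 9/16, so m/8 = 0.75 and m = 6.

m = 6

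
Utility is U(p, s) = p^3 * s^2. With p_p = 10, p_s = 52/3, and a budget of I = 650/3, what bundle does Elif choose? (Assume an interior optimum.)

p* = 13, s* = 5

MU_p = 3·p^2·s^2 and MU_s = 2·p^3·s.
MRS = MU_p/MU_s = (3/2)·s/p.
Tangency: set MRS = p_p/p_s = 10/(52/3) = 15/26.
So (3/2)·s/p = 15/26, i.e. s = (5/13)·p.
Substitute into the budget 10·p + (52/3)·s = 650/3: (50/3)·p = 650/3, so p* = 13.
Then s* = (5/13)·13 = 5.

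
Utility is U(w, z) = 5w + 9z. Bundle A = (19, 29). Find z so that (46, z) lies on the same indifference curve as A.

U(19, 29) = 356.
Set U(46, z) = 356 and solve.
5·46 + 9z = 356 ⇒ 9z = 126 ⇒ z = 14.
Check: U(46, 14) = 356.

z = 14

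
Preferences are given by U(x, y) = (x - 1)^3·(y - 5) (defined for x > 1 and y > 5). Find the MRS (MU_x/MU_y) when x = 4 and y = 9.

MRS = 4

MU_x = 3·(x−1)^2·(y−5), MU_y = (x−1)^3.
MRS = (3/1)·(y−5)/(x−1).
At (4, 9): MRS = 4.
So at (4, 9) the consumer would give up 4 units of y for one more unit of x.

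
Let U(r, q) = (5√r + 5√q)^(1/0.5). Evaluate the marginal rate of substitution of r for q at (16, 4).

MRS = 0.5

For CES with ρ = 0.5, MRS = √(q/r).
At (16, 4): MRS = 0.5.
So at (16, 4) the consumer would give up 0.5 units of q for one more unit of r.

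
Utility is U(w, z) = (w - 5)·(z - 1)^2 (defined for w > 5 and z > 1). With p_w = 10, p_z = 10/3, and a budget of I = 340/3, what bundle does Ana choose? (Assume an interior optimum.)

MU_w = (z−1)^2, MU_z = 2·(w−5)·(z−1).
MRS = (1/2)·(z−1)/(w−5).
Tangency: set MRS = p_w/p_z = 10/(10/3) = 3.
So (1/2)·(z − 1)/(w − 5) = 3, i.e. (z − 1) = 6·(w − 5).
Rewrite the budget in excess-of-subsistence terms: 10·(w − 5) + (10/3)·(z − 1) = 340/3 − 10·5 − (10/3)·1 = 60.
Substituting, 30·(w − 5) = 60, so w − 5 = 2 and w* = 7.
Then z − 1 = 6·2 = 12, so z* = 13.

w* = 7, z* = 13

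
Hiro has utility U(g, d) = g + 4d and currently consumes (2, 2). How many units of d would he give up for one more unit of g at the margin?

MU_g = 1, MU_d = 4, so MRS = 1/4 = 0.25 at every bundle.
At (2, 2): MRS = 0.25.
That is, one extra unit of g is worth 0.25 units of d at the margin.

MRS = 0.25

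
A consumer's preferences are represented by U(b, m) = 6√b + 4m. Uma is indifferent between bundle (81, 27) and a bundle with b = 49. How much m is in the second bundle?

m = 30

U(81, 27) = 162.
Set U(49, m) = 162 and solve.
With b = 49: √49 = 7, so 4m = 162 − 6·7 = 120 and m = 30.
Check: U(49, 30) = 162.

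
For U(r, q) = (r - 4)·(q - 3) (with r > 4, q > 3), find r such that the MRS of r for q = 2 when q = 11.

r = 8

MU_r = (q−3), MU_q = (r−4).
MRS = (q−3)/(r−4).
Substitute q = 11: MRS = 8/(r − 4). Setting this equal to 2 gives r − 4 = 8/2 = 4, so r = 8.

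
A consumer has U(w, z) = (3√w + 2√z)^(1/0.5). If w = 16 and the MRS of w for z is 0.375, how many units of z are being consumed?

z = 1

For CES with ρ = 0.5, MRS = (3/2)·√(z/w).
Setting (3/2)·√(z/16) = 0.375 gives √(z/16) = 0.25, so z/16 = 1/16 and z = 1.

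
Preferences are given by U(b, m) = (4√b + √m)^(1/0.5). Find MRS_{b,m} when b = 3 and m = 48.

For CES with ρ = 0.5, MRS = (4/1)·√(m/b).
At (3, 48): MRS = 16.
That is, one extra unit of b is worth 16 units of m at the margin.

MRS = 16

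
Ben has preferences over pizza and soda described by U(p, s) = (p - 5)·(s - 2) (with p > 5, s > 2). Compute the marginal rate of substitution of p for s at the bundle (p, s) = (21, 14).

MRS = 0.75

MU_p = (s−2), MU_s = (p−5).
MRS = (s−2)/(p−5).
At (21, 14): MRS = 0.75.
So at (21, 14) the consumer would give up 0.75 units of s for one more unit of p.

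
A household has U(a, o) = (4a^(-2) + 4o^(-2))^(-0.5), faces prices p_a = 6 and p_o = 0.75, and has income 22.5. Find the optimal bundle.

a* = 3, o* = 6

For CES with ρ = -2, MRS = (o/a)^3.
Tangency: set MRS = p_a/p_o = 6/0.75 = 8.
So (o/a)^3 = 8; taking the cube root, o/a = 2, i.e. o = 2·a.
Substitute into the budget 6·a + 0.75·o = 22.5: 7.5·a = 22.5, so a* = 3 and o* = 2·3 = 6.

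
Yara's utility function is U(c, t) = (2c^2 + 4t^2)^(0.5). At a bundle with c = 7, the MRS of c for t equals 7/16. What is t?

t = 8

For CES with ρ = 2, MRS = (2/4)·(t/c)^(-1).
Setting (2/4)·(t/7)^(-1) = 7/16 gives (t/7)^(-1) = 0.875, so t/7 = 8/7 and t = 8.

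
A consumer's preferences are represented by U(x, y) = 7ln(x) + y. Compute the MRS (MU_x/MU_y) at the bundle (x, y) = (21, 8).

MU_x = 7/x, MU_y = 1.
MRS = 7/x ÷ 1.
At (21, 8): MRS = 1/3.
The indifference curve has slope −1/3 at this bundle.

MRS = 1/3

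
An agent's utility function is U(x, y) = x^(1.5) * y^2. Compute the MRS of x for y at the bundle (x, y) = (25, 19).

MU_x = 1.5·√x·y^2 and MU_y = 2·x^(1.5)·y.
MRS = MU_x/MU_y = (0.75)·y/x.
At (25, 19): MRS = 57/100.
That is, one extra unit of x is worth 57/100 units of y at the margin.

MRS = 57/100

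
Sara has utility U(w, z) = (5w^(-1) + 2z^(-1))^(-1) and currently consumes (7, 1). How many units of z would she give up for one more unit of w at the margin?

MRS = 5/98

For CES with ρ = -1, MRS = (5/2)·(z/w)^2.
At (7, 1): MRS = 5/98.
The indifference curve has slope −5/98 at this bundle.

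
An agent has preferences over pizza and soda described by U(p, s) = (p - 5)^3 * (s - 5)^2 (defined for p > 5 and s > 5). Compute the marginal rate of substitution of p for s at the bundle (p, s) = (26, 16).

MU_p = 3·(p−5)^2·(s−5)^2, MU_s = 2·(p−5)^3·(s−5).
MRS = (3/2)·(s−5)/(p−5).
At (26, 16): MRS = 11/14.
So at (26, 16) the consumer would give up 11/14 units of s for one more unit of p.

MRS = 11/14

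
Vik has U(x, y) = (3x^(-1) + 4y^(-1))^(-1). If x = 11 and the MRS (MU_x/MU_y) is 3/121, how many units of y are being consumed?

y = 2

For CES with ρ = -1, MRS = (3/4)·(y/x)^2.
Setting (3/4)·(y/11)^2 = 3/121 gives (y/11)^2 = 4/121, so y/11 = 2/11 and y = 2.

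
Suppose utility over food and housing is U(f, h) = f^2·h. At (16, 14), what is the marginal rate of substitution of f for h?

MRS = 1.75

MU_f = 2·f·h and MU_h = f^2.
MRS = MU_f/MU_h = (2/1)·h/f.
At (16, 14): MRS = 1.75.
That is, one extra unit of f is worth 1.75 units of h at the margin.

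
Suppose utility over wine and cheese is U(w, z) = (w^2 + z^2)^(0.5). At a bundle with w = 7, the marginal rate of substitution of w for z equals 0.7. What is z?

For CES with ρ = 2, MRS = (z/w)^(-1).
Setting (z/7)^(-1) = 0.7 gives z/7 = 10/7 and z = 10.

z = 10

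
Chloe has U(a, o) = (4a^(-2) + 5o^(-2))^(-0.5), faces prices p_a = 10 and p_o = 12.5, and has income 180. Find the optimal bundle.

a* = 8, o* = 8

For CES with ρ = -2, MRS = (4/5)·(o/a)^3.
Tangency: set MRS = p_a/p_o = 10/12.5 = 0.8.
So (o/a)^3 = 1; taking the cube root, o/a = 1, i.e. o = a.
Substitute into the budget 10·a + 12.5·o = 180: 22.5·a = 180, so a* = 8 and o* = 8.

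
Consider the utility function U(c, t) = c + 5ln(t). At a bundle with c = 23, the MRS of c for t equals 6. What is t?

MU_c = 1, MU_t = 5/t.
MRS = 1 ÷ (5/t).
MRS depends only on t: 0.2·t = 6 ⇒ t = 6/0.2 = 30.

t = 30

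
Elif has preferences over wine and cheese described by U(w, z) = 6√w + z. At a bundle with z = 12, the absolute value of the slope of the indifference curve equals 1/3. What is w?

w = 81

MU_w = 6/(2√w), MU_z = 1.
MRS = 6/(2√w) ÷ 1.
MRS depends only on w: 3/√w = 1/3 ⇒ √w = 3/(1/3) = 9 ⇒ w = 81.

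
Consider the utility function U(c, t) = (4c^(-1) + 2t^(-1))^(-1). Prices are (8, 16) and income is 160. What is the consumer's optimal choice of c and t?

For CES with ρ = -1, MRS = (4/2)·(t/c)^2.
Tangency: set MRS = p_c/p_t = 8/16 = 0.5.
So (t/c)^2 = 0.25; taking the square root, t/c = 0.5, i.e. t = 0.5·c.
Substitute into the budget 8·c + 16·t = 160: 16·c = 160, so c* = 10 and t* = 0.5·10 = 5.

c* = 10, t* = 5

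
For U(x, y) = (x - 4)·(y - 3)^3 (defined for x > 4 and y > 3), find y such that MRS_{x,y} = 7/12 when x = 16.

MU_x = (y−3)^3, MU_y = 3·(x−4)·(y−3)^2.
MRS = (1/3)·(y−3)/(x−4).
Substitute x = 16: MRS = (y − 3)/36. Setting this equal to 7/12 gives y − 3 = (7/12)·36 = 21, so y = 24.

y = 24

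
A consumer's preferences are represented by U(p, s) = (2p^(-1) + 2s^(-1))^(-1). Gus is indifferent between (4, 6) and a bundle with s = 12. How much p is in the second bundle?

U depends on (p, s) only through S = 2p^(-1) + 2s^(-1), so equal utility means equal S. At (4, 6): S = 5/6.
With s = 12: 2·12^(-1) = 1/6, so 2p^(-1) = 5/6 − 1/6 = 2/3, i.e. p^(-1) = 1/3.
Hence p = 1/(1/3) = 3.
Check: U(3, 12) = 1.2.

p = 3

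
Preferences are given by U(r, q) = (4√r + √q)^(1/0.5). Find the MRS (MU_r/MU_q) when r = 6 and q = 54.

MRS = 12

For CES with ρ = 0.5, MRS = (4/1)·√(q/r).
At (6, 54): MRS = 12.
That is, one extra unit of r is worth 12 units of q at the margin.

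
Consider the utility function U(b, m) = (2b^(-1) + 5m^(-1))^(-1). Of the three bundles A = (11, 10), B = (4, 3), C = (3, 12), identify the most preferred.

Bundle A

Evaluate utility at each bundle:
U(A) = 1.467.
U(B) = 0.462.
U(C) = 0.923.
Highest utility is A, so A ≻ C ≻ B.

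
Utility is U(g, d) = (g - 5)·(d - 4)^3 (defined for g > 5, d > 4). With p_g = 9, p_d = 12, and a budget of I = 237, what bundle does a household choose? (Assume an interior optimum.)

g* = 9, d* = 13

MU_g = (d−4)^3, MU_d = 3·(g−5)·(d−4)^2.
MRS = (1/3)·(d−4)/(g−5).
Tangency: set MRS = p_g/p_d = 9/12 = 0.75.
So (1/3)·(d − 4)/(g − 5) = 0.75, i.e. (d − 4) = 2.25·(g − 5).
Rewrite the budget in excess-of-subsistence terms: 9·(g − 5) + 12·(d − 4) = 237 − 9·5 − 12·4 = 144.
Substituting, 36·(g − 5) = 144, so g − 5 = 4 and g* = 9.
Then d − 4 = 2.25·4 = 9, so d* = 13.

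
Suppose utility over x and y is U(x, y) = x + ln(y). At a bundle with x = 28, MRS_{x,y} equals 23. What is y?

MU_x = 1, MU_y = 1/y.
MRS = 1 ÷ (1/y).
MRS depends only on y: y = 23 ⇒ y = 23.

y = 23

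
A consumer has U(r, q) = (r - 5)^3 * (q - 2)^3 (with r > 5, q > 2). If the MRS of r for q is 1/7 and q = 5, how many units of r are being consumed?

r = 26

MU_r = 3·(r−5)^2·(q−2)^3, MU_q = 3·(r−5)^3·(q−2)^2.
MRS = (q−2)/(r−5).
Substitute q = 5: MRS = 3/(r − 5). Setting this equal to 1/7 gives r − 5 = 3/(1/7) = 21, so r = 26.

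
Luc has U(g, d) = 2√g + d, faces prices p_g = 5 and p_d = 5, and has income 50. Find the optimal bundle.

g* = 1, d* = 9

MU_g = 2/(2√g), MU_d = 1.
MRS = 2/(2√g) ÷ 1.
Tangency: set MRS = p_g/p_d = 5/5 = 1.
MRS depends only on g: 1/√g = 1 ⇒ √g = 1/1 = 1 ⇒ g* = 1.
From the budget, 5·d = 50 − 5·1 = 45, so d* = 9.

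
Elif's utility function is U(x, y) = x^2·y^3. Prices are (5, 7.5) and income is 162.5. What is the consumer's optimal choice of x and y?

MU_x = 2·x·y^3 and MU_y = 3·x^2·y^2.
MRS = MU_x/MU_y = (2/3)·y/x.
Tangency: set MRS = p_x/p_y = 5/7.5 = 2/3.
So (2/3)·y/x = 2/3, i.e. y = x.
Substitute into the budget 5·x + 7.5·y = 162.5: 12.5·x = 162.5, so x* = 13.
Then y* = 13.

x* = 13, y* = 13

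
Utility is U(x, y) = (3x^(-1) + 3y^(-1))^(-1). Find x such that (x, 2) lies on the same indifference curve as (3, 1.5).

U depends on (x, y) only through S = 3x^(-1) + 3y^(-1), so equal utility means equal S. At (3, 1.5): S = 3.
With y = 2: 3·2^(-1) = 1.5, so 3x^(-1) = 3 − 1.5 = 1.5, i.e. x^(-1) = 0.5.
Hence x = 1/0.5 = 2.
Check: U(2, 2) = 0.3333.

x = 2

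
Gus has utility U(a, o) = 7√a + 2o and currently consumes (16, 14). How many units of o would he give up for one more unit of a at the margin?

MRS = 7/16

MU_a = 7/(2√a), MU_o = 2.
MRS = 7/(2√a) ÷ 2.
At (16, 14): MRS = 7/16.
So at (16, 14) the consumer would give up 7/16 units of o for one more unit of a.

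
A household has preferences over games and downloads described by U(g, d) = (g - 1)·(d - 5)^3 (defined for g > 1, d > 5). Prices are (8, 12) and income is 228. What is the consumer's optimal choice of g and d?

g* = 6, d* = 15

MU_g = (d−5)^3, MU_d = 3·(g−1)·(d−5)^2.
MRS = (1/3)·(d−5)/(g−1).
Tangency: set MRS = p_g/p_d = 8/12 = 2/3.
So (1/3)·(d − 5)/(g − 1) = 2/3, i.e. (d − 5) = 2·(g − 1).
Rewrite the budget in excess-of-subsistence terms: 8·(g − 1) + 12·(d − 5) = 228 − 8·1 − 12·5 = 160.
Substituting, 32·(g − 1) = 160, so g − 1 = 5 and g* = 6.
Then d − 5 = 2·5 = 10, so d* = 15.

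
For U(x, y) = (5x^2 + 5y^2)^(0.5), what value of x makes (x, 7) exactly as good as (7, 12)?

x = 12

U depends on (x, y) only through S = 5x^2 + 5y^2, so equal utility means equal S. At (7, 12): S = 965.
With y = 7: 5·7^2 = 245, so 5x^2 = 965 − 245 = 720, i.e. x^2 = 144.
Hence x = √144 = 12.
Check: U(12, 7) = 31.0644.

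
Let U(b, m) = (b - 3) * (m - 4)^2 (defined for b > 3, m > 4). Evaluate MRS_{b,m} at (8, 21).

MRS = 1.7

MU_b = (m−4)^2, MU_m = 2·(b−3)·(m−4).
MRS = (1/2)·(m−4)/(b−3).
At (8, 21): MRS = 1.7.
The indifference curve has slope −1.7 at this bundle.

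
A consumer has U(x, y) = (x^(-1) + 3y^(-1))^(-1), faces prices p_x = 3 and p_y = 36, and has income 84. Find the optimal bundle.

For CES with ρ = -1, MRS = (1/3)·(y/x)^2.
Tangency: set MRS = p_x/p_y = 3/36 = 1/12.
So (y/x)^2 = 0.25; taking the square root, y/x = 0.5, i.e. y = 0.5·x.
Substitute into the budget 3·x + 36·y = 84: 21·x = 84, so x* = 4 and y* = 0.5·4 = 2.

x* = 4, y* = 2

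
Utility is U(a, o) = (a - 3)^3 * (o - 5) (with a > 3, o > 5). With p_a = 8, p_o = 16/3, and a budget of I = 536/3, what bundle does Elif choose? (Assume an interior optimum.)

a* = 15, o* = 11

MU_a = 3·(a−3)^2·(o−5), MU_o = (a−3)^3.
MRS = (3/1)·(o−5)/(a−3).
Tangency: set MRS = p_a/p_o = 8/(16/3) = 1.5.
So (3/1)·(o − 5)/(a − 3) = 1.5, i.e. (o − 5) = 0.5·(a − 3).
Rewrite the budget in excess-of-subsistence terms: 8·(a − 3) + (16/3)·(o − 5) = 536/3 − 8·3 − (16/3)·5 = 128.
Substituting, (32/3)·(a − 3) = 128, so a − 3 = 12 and a* = 15.
Then o − 5 = 0.5·12 = 6, so o* = 11.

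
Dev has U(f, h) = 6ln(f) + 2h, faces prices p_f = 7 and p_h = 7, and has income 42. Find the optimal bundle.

MU_f = 6/f, MU_h = 2.
MRS = 6/f ÷ 2.
Tangency: set MRS = p_f/p_h = 7/7 = 1.
MRS depends only on f: 3/f = 1 ⇒ f* = 3/1 = 3.
From the budget, 7·h = 42 − 7·3 = 21, so h* = 3.

f* = 3, h* = 3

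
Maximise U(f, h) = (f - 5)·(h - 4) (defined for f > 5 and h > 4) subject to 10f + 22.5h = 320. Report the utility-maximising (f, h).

MU_f = (h−4), MU_h = (f−5).
MRS = (h−4)/(f−5).
Tangency: set MRS = p_f/p_h = 10/22.5 = 4/9.
So (h − 4)/(f − 5) = 4/9, i.e. (h − 4) = (4/9)·(f − 5).
Rewrite the budget in excess-of-subsistence terms: 10·(f − 5) + 22.5·(h − 4) = 320 − 10·5 − 22.5·4 = 180.
Substituting, 20·(f − 5) = 180, so f − 5 = 9 and f* = 14.
Then h − 4 = (4/9)·9 = 4, so h* = 8.

f* = 14, h* = 8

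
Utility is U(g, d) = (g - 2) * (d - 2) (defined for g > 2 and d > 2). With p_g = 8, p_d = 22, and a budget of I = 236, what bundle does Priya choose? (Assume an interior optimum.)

MU_g = (d−2), MU_d = (g−2).
MRS = (d−2)/(g−2).
Tangency: set MRS = p_g/p_d = 8/22 = 4/11.
So (d − 2)/(g − 2) = 4/11, i.e. (d − 2) = (4/11)·(g − 2).
Rewrite the budget in excess-of-subsistence terms: 8·(g − 2) + 22·(d − 2) = 236 − 8·2 − 22·2 = 176.
Substituting, 16·(g − 2) = 176, so g − 2 = 11 and g* = 13.
Then d − 2 = (4/11)·11 = 4, so d* = 6.

g* = 13, d* = 6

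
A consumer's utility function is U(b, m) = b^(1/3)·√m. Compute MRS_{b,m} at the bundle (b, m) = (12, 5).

MU_b = 1/3·b^(-2/3)·√m and MU_m = 0.5·b^(1/3)·m^(-0.5).
MRS = MU_b/MU_m = (2/3)·m/b.
At (12, 5): MRS = 5/18.
That is, one extra unit of b is worth 5/18 units of m at the margin.

MRS = 5/18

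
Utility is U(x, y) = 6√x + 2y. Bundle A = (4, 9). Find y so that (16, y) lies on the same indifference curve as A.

y = 3

U(4, 9) = 30.
Set U(16, y) = 30 and solve.
With x = 16: √16 = 4, so 2y = 30 − 6·4 = 6 and y = 3.
Check: U(16, 3) = 30.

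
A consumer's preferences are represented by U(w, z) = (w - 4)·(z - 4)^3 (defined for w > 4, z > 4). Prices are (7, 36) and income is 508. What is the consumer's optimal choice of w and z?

MU_w = (z−4)^3, MU_z = 3·(w−4)·(z−4)^2.
MRS = (1/3)·(z−4)/(w−4).
Tangency: set MRS = p_w/p_z = 7/36.
So (1/3)·(z − 4)/(w − 4) = 7/36, i.e. (z − 4) = (7/12)·(w − 4).
Rewrite the budget in excess-of-subsistence terms: 7·(w − 4) + 36·(z − 4) = 508 − 7·4 − 36·4 = 336.
Substituting, 28·(w − 4) = 336, so w − 4 = 12 and w* = 16.
Then z − 4 = (7/12)·12 = 7, so z* = 11.

w* = 16, z* = 11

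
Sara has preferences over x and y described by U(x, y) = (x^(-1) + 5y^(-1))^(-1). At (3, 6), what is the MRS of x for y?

MRS = 0.8

For CES with ρ = -1, MRS = (1/5)·(y/x)^2.
At (3, 6): MRS = 0.8.
So at (3, 6) the consumer would give up 0.8 units of y for one more unit of x.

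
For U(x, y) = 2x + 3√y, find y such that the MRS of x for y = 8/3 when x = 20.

MU_x = 2, MU_y = 3/(2√y).
MRS = 2 ÷ (3/(2√y)).
MRS depends only on y: (4/3)·√y = 8/3 ⇒ √y = (8/3)/(4/3) = 2 ⇒ y = 4.

y = 4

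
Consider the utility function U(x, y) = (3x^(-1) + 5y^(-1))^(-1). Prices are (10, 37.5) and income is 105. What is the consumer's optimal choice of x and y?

For CES with ρ = -1, MRS = (3/5)·(y/x)^2.
Tangency: set MRS = p_x/p_y = 10/37.5 = 4/15.
So (y/x)^2 = 4/9; taking the square root, y/x = 2/3, i.e. y = (2/3)·x.
Substitute into the budget 10·x + 37.5·y = 105: 35·x = 105, so x* = 3 and y* = (2/3)·3 = 2.

x* = 3, y* = 2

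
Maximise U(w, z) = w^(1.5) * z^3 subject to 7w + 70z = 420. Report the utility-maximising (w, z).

MU_w = 1.5·√w·z^3 and MU_z = 3·w^(1.5)·z^2.
MRS = MU_w/MU_z = (0.5)·z/w.
Tangency: set MRS = p_w/p_z = 7/70 = 0.1.
So (0.5)·z/w = 0.1, i.e. z = 0.2·w.
Substitute into the budget 7·w + 70·z = 420: 21·w = 420, so w* = 20.
Then z* = 0.2·20 = 4.

w* = 20, z* = 4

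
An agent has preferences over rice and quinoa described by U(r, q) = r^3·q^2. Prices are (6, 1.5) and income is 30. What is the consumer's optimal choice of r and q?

r* = 3, q* = 8

MU_r = 3·r^2·q^2 and MU_q = 2·r^3·q.
MRS = MU_r/MU_q = (3/2)·q/r.
Tangency: set MRS = p_r/p_q = 6/1.5 = 4.
So (3/2)·q/r = 4, i.e. q = (8/3)·r.
Substitute into the budget 6·r + 1.5·q = 30: 10·r = 30, so r* = 3.
Then q* = (8/3)·3 = 8.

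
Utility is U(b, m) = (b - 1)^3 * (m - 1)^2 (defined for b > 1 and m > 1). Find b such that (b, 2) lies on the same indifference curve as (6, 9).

U(6, 9) = 8000.
Set U(b, 2) = 8000 and solve.
With m = 2: (2 − 1)^2 = 1, so (b − 1)^3 = 8000/1 = 8000.
Taking the cube root (with b > 1): b − 1 = 20, so b = 21.
Check: U(21, 2) = 8000.

b = 21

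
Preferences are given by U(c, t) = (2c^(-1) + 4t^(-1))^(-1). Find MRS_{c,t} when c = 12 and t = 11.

For CES with ρ = -1, MRS = (2/4)·(t/c)^2.
At (12, 11): MRS = 121/288.
That is, one extra unit of c is worth 121/288 units of t at the margin.

MRS = 121/288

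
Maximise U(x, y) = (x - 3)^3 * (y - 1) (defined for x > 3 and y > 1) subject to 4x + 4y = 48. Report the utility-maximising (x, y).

MU_x = 3·(x−3)^2·(y−1), MU_y = (x−3)^3.
MRS = (3/1)·(y−1)/(x−3).
Tangency: set MRS = p_x/p_y = 4/4 = 1.
So (3/1)·(y − 1)/(x − 3) = 1, i.e. (y − 1) = (1/3)·(x − 3).
Rewrite the budget in excess-of-subsistence terms: 4·(x − 3) + 4·(y − 1) = 48 − 4·3 − 4·1 = 32.
Substituting, (16/3)·(x − 3) = 32, so x − 3 = 6 and x* = 9.
Then y − 1 = (1/3)·6 = 2, so y* = 3.

x* = 9, y* = 3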